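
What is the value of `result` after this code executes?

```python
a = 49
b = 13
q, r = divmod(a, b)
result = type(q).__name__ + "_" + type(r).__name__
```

a is int; b is int; q is int; r is int; result = 'int_int'

'int_int'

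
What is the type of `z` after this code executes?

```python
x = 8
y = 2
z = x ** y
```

positive int ** positive int = int

int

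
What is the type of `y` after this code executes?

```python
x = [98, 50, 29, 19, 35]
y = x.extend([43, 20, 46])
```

list.extend() returns None

NoneType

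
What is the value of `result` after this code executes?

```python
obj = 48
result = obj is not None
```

obj = 48; result = True

True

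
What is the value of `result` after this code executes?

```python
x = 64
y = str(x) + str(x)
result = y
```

x = 64; y = '6464'; result = '6464'

'6464'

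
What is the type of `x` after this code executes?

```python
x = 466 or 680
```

'or' returns first truthy value (int)

int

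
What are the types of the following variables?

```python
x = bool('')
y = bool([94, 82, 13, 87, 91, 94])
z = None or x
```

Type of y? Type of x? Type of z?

bool() returns bool; bool() returns bool; None or bool returns the bool

bool, bool, bool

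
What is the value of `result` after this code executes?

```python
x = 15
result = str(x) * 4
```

x = 15; result = '15151515'

'15151515'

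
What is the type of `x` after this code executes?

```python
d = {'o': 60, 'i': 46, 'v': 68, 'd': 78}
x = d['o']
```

Accessing dict[str, int] with str key returns int

int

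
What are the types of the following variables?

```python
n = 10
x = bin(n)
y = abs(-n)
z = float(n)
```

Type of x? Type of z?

bin() returns str; float() returns float

str, float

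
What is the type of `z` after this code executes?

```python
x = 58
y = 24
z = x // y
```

int // int = int

int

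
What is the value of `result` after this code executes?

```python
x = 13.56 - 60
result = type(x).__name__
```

x is float; result = 'float'

'float'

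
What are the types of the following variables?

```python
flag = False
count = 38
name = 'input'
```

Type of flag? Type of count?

flag is assigned the constant False, which has type bool; count is assigned a bare integer (no decimal point), so it is an int

bool, int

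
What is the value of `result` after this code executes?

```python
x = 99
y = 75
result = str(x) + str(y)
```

x = 99; y = 75; result = '9975'

'9975'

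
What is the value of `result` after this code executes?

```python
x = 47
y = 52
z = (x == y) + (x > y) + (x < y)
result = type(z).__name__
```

x is int; y is int; z is int; result = 'int'

'int'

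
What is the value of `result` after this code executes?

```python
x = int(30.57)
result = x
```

x = 30; result = 30

30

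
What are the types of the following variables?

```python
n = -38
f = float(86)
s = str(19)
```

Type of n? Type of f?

n is assigned a bare integer (no decimal point), so it is an int; f is assigned the result of calling float(), which returns a float

int, float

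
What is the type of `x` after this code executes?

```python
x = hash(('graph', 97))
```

hash() returns int

int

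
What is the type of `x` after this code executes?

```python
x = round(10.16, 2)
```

round() with decimal places returns float

float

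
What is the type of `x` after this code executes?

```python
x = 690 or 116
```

'or' returns first truthy value (int)

int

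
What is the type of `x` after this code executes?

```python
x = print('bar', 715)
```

print() returns None

NoneType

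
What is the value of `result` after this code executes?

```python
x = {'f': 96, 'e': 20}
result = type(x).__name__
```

x is dict; result = 'dict'

'dict'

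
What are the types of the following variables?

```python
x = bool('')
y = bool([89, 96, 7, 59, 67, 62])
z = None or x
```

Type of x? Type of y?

bool() returns bool; bool() returns bool

bool, bool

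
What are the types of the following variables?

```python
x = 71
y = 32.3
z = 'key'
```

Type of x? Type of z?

x is assigned a bare integer (no decimal point), so it is an int; z is assigned a quoted string literal, so it is a str

int, str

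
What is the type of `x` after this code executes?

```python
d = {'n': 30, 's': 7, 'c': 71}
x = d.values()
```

.values() returns dict_values view

dict_values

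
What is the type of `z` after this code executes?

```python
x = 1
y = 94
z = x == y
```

Equality comparison returns bool

bool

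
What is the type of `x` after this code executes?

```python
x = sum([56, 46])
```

sum() of ints returns int

int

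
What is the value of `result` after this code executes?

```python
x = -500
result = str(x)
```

x = -500; result = '-500'

'-500'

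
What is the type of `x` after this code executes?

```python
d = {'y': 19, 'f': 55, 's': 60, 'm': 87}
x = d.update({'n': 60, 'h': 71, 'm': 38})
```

dict.update() returns None

NoneType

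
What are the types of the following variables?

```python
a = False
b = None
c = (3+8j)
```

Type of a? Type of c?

a is assigned the constant False, which has type bool; c is assigned (3+8j), an int plus an imaginary literal (j suffix), which evaluates to complex

bool, complex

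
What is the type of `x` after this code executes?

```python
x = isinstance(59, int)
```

isinstance() returns bool

bool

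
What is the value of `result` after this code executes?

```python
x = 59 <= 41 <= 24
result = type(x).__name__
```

x is bool; result = 'bool'

'bool'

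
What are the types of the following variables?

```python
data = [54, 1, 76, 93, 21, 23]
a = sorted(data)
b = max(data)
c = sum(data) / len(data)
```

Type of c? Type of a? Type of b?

int / int = float; sorted() returns list; max of ints returns int

float, list, int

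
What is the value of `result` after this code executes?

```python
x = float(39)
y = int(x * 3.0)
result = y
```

x = 39.0; y = 117; result = 117

117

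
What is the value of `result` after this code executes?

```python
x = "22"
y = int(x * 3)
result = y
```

x = '22'; y = 222222; result = 222222

222222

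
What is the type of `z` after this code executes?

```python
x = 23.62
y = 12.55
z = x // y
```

float // float = float

float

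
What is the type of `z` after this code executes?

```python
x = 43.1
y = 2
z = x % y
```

float % int = float

float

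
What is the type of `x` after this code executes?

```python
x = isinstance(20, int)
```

isinstance() returns bool

bool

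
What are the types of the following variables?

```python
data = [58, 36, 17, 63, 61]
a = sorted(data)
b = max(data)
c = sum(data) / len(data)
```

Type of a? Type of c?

sorted() returns list; int / int = float

list, float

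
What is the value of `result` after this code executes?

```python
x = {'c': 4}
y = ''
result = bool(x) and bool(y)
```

x = {'c': 4}; y = ''; result = False

False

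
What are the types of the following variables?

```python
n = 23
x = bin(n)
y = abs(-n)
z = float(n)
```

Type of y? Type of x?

abs() of int returns int; bin() returns str

int, str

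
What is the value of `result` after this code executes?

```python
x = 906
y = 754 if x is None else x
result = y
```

x = 906; y = 906; result = 906

906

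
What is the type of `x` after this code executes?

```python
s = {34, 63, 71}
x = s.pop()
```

Popping from set[int] returns int

int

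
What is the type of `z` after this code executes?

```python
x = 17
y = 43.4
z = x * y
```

int * float = float

float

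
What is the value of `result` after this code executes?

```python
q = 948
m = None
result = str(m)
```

q = 948; m = None; result = 'None'

'None'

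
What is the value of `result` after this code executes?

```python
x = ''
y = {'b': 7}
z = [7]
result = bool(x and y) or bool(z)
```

x = ''; y = {'b': 7}; z = [7]; result = True

True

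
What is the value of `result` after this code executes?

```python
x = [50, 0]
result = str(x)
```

x = [50, 0]; result = '[50, 0]'

'[50, 0]'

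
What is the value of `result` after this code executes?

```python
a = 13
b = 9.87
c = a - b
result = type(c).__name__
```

a is int; b is float; c is float; result = 'float'

'float'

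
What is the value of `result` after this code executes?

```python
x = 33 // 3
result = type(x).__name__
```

x is int; result = 'int'

'int'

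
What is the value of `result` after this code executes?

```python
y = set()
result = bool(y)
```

y = set(); result = False

False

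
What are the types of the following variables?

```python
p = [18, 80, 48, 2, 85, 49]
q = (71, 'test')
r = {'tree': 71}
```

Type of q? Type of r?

q is assigned a tuple (parenthesized, comma-separated values); r is assigned a dict literal ({key: value})

tuple, dict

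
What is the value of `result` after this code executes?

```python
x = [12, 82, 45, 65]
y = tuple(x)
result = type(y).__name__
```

x is list; y is tuple; result = 'tuple'

'tuple'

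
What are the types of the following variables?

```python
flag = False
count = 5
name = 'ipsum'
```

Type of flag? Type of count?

flag is assigned the constant False, which has type bool; count is assigned a bare integer (no decimal point), so it is an int

bool, int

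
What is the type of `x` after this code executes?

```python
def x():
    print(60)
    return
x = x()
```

Bare return returns None

NoneType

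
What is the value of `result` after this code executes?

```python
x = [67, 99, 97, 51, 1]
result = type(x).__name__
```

x is list; result = 'list'

'list'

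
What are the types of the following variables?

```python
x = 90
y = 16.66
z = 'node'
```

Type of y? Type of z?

y is assigned a number with a decimal point, so it is a float; z is assigned a quoted string literal, so it is a str

float, str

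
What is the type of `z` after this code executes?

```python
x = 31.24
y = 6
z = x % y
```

float % int = float

float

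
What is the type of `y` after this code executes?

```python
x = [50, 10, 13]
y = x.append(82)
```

list.append() returns None (mutates in place)

NoneType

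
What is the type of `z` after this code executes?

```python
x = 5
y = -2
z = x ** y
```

int ** negative = float

float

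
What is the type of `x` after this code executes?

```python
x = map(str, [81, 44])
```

map() returns a map object

map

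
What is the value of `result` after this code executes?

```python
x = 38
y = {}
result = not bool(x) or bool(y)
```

x = 38; y = {}; result = False

False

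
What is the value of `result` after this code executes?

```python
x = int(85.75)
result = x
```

x = 85; result = 85

85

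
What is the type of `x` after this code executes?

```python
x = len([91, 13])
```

len() always returns int

int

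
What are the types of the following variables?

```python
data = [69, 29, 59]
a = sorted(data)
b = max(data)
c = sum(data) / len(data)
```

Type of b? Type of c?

max of ints returns int; int / int = float

int, float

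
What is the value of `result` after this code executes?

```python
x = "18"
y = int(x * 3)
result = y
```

x = '18'; y = 181818; result = 181818

181818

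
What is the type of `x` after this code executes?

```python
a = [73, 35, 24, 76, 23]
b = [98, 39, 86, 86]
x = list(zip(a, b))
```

list(zip()) returns a list of tuples

list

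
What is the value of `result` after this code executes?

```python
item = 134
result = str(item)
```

item = 134; result = '134'

'134'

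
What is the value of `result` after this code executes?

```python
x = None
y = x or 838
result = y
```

x = None; y = 838; result = 838

838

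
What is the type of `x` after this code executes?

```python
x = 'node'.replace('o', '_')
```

str.replace() returns str

str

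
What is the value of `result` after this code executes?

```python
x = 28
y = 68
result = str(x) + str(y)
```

x = 28; y = 68; result = '2868'

'2868'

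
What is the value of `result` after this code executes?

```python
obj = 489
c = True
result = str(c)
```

obj = 489; c = True; result = 'True'

'True'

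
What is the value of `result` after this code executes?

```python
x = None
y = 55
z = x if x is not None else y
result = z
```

x = None; y = 55; z = 55; result = 55

55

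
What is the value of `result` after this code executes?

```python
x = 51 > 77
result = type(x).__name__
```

x is bool; result = 'bool'

'bool'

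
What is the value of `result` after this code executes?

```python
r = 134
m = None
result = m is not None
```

r = 134; m = None; result = False

False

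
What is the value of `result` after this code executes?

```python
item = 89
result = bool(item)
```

item = 89; result = True

True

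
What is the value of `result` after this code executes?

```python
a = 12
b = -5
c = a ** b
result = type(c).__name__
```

a is int; b is int; c is float; result = 'float'

'float'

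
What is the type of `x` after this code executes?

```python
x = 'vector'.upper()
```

str.upper() returns str

str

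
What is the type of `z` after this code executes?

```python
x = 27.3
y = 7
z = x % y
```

float % int = float

float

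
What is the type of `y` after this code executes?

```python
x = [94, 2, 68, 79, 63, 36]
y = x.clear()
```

list.clear() returns None

NoneType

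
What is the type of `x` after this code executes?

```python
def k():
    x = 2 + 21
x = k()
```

Function without return returns None

NoneType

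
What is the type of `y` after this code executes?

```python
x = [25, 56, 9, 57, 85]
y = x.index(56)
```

list.index() returns int

int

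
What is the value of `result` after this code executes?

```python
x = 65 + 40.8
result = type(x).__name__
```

x is float; result = 'float'

'float'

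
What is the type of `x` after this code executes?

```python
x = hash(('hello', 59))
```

hash() returns int

int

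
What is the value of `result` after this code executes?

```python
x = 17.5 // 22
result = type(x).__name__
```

x is float; result = 'float'

'float'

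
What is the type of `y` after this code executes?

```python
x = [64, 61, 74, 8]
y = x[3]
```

Indexing list[int] returns int

int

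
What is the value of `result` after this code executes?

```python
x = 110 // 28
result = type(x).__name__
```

x is int; result = 'int'

'int'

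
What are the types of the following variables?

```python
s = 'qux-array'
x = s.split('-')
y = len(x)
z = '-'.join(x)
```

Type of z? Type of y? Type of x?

str.join() returns str; len() returns int; str.split() returns list

str, int, list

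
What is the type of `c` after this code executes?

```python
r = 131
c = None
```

None has type NoneType

NoneType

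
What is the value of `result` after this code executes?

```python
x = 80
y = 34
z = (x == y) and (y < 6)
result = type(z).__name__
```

x is int; y is int; z is bool; result = 'bool'

'bool'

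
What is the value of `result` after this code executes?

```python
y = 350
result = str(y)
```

y = 350; result = '350'

'350'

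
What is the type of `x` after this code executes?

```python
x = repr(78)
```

repr() returns str

str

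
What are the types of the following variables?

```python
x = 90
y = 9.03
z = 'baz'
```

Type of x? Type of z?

x is assigned a bare integer (no decimal point), so it is an int; z is assigned a quoted string literal, so it is a str

int, str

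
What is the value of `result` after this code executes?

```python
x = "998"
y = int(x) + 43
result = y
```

x = '998'; y = 1041; result = 1041

1041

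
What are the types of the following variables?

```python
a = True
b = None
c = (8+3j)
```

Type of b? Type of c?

b is assigned None, whose type is NoneType; c is assigned (8+3j), an int plus an imaginary literal (j suffix), which evaluates to complex

NoneType, complex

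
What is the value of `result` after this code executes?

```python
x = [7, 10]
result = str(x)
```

x = [7, 10]; result = '[7, 10]'

'[7, 10]'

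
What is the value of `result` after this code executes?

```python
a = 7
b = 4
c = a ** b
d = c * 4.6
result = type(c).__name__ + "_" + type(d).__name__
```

a is int; b is int; c is int; d is float; result = 'int_float'

'int_float'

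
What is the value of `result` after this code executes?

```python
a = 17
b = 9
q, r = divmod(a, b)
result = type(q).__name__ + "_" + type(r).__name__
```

a is int; b is int; q is int; r is int; result = 'int_int'

'int_int'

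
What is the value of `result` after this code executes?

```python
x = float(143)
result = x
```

x = 143.0; result = 143.0

143.0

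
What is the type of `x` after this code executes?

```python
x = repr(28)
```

repr() returns str

str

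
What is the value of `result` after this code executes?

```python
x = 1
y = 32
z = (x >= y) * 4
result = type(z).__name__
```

x is int; y is int; z is int; result = 'int'

'int'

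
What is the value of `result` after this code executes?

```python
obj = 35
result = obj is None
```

obj = 35; result = False

False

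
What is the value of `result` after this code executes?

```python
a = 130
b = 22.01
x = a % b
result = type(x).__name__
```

a is int; b is float; x is float; result = 'float'

'float'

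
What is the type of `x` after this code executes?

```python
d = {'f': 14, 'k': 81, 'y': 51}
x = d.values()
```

.values() returns dict_values view

dict_values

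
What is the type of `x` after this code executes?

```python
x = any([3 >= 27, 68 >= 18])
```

any() returns bool

bool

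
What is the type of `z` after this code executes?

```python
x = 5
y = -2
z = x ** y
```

int ** negative = float

float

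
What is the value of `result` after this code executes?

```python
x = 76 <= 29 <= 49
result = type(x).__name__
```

x is bool; result = 'bool'

'bool'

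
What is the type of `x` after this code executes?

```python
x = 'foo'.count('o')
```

str.count() returns int

int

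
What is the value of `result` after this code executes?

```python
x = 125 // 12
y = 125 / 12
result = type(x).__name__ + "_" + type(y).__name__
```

x is int; y is float; result = 'int_float'

'int_float'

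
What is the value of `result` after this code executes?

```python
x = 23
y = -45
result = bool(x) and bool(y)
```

x = 23; y = -45; result = True

True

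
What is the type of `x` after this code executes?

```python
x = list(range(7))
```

list(range()) returns list

list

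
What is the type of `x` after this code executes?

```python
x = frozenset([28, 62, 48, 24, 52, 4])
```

frozenset() returns frozenset

frozenset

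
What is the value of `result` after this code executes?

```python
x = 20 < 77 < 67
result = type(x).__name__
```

x is bool; result = 'bool'

'bool'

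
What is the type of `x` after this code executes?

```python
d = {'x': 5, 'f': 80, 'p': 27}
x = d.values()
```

.values() returns dict_values view

dict_values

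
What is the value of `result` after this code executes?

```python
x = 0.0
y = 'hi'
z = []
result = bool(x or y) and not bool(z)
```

x = 0.0; y = 'hi'; z = []; result = True

True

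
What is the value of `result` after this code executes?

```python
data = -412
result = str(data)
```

data = -412; result = '-412'

'-412'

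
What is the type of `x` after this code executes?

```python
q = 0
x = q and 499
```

'and' returns first falsy value (0 is int)

int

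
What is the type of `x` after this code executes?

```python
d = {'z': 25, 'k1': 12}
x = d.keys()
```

.keys() returns dict_keys view

dict_keys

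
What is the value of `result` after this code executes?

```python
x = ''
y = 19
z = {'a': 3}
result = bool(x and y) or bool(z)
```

x = ''; y = 19; z = {'a': 3}; result = True

True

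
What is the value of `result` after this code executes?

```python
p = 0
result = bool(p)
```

p = 0; result = False

False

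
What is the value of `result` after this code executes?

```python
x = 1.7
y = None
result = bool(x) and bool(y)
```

x = 1.7; y = None; result = False

False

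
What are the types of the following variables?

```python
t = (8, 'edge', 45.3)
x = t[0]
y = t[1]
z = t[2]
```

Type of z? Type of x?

tuple[2] is float; tuple[0] is int

float, int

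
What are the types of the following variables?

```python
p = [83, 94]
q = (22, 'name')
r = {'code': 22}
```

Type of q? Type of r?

q is assigned a tuple (parenthesized, comma-separated values); r is assigned a dict literal ({key: value})

tuple, dict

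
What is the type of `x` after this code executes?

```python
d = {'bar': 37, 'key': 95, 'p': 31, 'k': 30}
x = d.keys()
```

.keys() returns dict_keys view

dict_keys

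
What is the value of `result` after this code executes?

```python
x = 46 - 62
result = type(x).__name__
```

x is int; result = 'int'

'int'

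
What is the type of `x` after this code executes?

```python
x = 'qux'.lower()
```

str.lower() returns str

str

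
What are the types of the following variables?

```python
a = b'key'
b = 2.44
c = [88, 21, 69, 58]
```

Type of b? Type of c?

b is assigned a number with a decimal point, so it is a float; c is assigned a list literal (square brackets)

float, list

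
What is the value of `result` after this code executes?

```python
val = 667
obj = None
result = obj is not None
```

val = 667; obj = None; result = False

False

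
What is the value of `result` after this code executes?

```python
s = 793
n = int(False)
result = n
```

s = 793; n = 0; result = 0

0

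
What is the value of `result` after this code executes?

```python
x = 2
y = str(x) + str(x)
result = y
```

x = 2; y = '22'; result = '22'

'22'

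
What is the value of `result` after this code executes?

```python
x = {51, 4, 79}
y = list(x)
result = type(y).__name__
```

x is set; y is list; result = 'list'

'list'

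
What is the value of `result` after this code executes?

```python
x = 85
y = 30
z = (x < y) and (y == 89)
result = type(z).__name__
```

x is int; y is int; z is bool; result = 'bool'

'bool'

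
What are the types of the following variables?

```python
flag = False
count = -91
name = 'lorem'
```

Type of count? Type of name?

count is assigned a bare integer (no decimal point), so it is an int; name is assigned a quoted string literal, so it is a str

int, str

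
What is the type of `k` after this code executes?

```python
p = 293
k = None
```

None has type NoneType

NoneType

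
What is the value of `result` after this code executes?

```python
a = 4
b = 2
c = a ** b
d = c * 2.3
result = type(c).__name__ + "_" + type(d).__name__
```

a is int; b is int; c is int; d is float; result = 'int_float'

'int_float'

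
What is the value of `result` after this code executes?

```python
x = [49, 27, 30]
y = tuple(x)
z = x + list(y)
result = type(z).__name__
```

x is list; y is tuple; z is list; result = 'list'

'list'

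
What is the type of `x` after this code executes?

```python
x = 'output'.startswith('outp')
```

str.startswith() returns bool

bool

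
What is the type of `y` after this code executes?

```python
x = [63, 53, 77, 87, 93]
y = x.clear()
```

list.clear() returns None

NoneType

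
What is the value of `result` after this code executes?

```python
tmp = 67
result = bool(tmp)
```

tmp = 67; result = True

True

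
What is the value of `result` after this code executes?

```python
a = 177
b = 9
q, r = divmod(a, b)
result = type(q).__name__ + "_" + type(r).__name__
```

a is int; b is int; q is int; r is int; result = 'int_int'

'int_int'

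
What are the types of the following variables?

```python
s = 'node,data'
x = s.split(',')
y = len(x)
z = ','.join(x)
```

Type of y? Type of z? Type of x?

len() returns int; str.join() returns str; str.split() returns list

int, str, list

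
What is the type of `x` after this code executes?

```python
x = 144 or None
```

'or' returns first truthy value

int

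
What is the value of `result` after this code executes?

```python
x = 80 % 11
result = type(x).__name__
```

x is int; result = 'int'

'int'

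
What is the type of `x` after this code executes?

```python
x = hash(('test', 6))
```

hash() returns int

int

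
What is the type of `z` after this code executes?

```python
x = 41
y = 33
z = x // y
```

int // int = int

int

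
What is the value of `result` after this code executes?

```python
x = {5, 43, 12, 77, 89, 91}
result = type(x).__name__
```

x is set; result = 'set'

'set'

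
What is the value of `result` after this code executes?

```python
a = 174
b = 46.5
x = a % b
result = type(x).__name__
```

a is int; b is float; x is float; result = 'float'

'float'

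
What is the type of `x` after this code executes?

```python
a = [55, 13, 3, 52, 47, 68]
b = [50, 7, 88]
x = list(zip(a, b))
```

list(zip()) returns a list of tuples

list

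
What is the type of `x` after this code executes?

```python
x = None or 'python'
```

'or' with None returns the other truthy value (str)

str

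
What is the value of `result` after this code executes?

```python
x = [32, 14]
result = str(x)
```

x = [32, 14]; result = '[32, 14]'

'[32, 14]'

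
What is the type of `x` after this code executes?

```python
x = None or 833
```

'or' with None returns the other truthy value

int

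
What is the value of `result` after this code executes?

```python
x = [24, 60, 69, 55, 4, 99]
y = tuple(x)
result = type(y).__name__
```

x is list; y is tuple; result = 'tuple'

'tuple'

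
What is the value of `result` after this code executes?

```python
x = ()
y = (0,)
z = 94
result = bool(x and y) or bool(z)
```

x = (); y = (0,); z = 94; result = True

True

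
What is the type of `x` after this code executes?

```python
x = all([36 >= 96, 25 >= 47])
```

all() returns bool

bool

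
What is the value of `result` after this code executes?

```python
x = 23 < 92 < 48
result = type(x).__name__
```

x is bool; result = 'bool'

'bool'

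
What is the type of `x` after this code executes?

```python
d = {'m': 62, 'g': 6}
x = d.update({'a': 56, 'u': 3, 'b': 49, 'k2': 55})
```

dict.update() returns None

NoneType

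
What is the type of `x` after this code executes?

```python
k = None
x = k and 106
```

'and' returns first falsy value (None)

NoneType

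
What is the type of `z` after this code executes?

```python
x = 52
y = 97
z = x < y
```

Comparison returns bool

bool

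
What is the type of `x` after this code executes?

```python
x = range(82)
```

range() returns a range object

range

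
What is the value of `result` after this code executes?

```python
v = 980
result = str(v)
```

v = 980; result = '980'

'980'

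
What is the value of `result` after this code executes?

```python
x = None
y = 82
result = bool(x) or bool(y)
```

x = None; y = 82; result = True

True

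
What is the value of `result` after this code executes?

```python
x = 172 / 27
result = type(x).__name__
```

x is float; result = 'float'

'float'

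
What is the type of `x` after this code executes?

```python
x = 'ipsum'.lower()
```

str.lower() returns str

str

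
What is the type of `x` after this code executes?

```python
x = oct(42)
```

oct() returns str representation

str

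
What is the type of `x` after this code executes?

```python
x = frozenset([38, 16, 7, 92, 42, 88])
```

frozenset() returns frozenset

frozenset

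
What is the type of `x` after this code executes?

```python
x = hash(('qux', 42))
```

hash() returns int

int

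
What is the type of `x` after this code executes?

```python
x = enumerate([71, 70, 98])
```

enumerate() returns an enumerate object

enumerate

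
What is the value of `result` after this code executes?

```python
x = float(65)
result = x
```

x = 65.0; result = 65.0

65.0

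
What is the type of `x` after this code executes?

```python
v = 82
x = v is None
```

'is' comparison returns bool

bool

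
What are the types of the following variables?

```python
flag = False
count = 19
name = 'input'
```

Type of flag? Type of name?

flag is assigned the constant False, which has type bool; name is assigned a quoted string literal, so it is a str

bool, str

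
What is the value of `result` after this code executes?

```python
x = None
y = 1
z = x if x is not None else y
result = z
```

x = None; y = 1; z = 1; result = 1

1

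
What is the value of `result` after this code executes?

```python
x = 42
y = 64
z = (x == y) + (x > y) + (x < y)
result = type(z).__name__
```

x is int; y is int; z is int; result = 'int'

'int'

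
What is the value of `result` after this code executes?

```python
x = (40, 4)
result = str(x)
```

x = (40, 4); result = '(40, 4)'

'(40, 4)'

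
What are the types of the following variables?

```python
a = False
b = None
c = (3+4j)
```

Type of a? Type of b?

a is assigned the constant False, which has type bool; b is assigned None, whose type is NoneType

bool, NoneType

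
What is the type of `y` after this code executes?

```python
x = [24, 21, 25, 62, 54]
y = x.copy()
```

list.copy() returns list

list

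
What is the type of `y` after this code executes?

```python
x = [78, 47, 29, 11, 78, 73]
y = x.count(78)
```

list.count() returns int

int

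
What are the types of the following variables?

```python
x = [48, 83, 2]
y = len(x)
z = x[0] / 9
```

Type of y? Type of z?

len() returns int; int / int = float

int, float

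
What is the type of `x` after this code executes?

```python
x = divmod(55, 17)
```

divmod() returns tuple of (quotient, remainder)

tuple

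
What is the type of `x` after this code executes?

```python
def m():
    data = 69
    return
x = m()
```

Bare return returns None

NoneType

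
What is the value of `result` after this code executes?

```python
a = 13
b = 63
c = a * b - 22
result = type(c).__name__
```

a is int; b is int; c is int; result = 'int'

'int'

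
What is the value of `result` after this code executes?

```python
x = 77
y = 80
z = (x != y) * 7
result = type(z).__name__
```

x is int; y is int; z is int; result = 'int'

'int'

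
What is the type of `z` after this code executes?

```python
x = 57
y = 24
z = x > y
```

Comparison returns bool

bool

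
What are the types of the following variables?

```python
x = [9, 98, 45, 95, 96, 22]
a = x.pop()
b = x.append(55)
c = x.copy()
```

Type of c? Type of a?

copy() returns list; pop() returns element

list, int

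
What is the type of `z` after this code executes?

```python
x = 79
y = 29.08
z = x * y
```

int * float = float

float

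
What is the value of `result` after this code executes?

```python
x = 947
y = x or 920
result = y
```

x = 947; y = 947; result = 947

947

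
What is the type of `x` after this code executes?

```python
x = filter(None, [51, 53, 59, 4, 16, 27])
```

filter() returns a filter object

filter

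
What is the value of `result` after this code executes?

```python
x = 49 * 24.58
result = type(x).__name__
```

x is float; result = 'float'

'float'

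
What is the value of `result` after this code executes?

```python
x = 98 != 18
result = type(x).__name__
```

x is bool; result = 'bool'

'bool'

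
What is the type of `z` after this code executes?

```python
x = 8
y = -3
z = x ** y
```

int ** negative = float

float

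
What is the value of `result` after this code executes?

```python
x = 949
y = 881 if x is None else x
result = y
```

x = 949; y = 949; result = 949

949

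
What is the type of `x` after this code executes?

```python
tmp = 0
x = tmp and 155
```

'and' returns first falsy value (0 is int)

int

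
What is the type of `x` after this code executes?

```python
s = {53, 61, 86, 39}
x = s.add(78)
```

set.add() returns None (mutates in place)

NoneType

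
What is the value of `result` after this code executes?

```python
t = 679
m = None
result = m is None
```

t = 679; m = None; result = True

True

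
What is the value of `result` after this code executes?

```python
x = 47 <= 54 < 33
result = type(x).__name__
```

x is bool; result = 'bool'

'bool'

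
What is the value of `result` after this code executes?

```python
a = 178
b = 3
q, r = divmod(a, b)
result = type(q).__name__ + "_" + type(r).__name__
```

a is int; b is int; q is int; r is int; result = 'int_int'

'int_int'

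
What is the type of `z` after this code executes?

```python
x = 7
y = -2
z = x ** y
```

int ** negative = float

float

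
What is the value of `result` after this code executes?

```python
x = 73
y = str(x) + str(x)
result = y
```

x = 73; y = '7373'; result = '7373'

'7373'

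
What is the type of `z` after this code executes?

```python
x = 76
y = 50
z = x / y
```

int / int = float

float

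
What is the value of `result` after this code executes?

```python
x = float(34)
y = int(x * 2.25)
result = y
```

x = 34.0; y = 76; result = 76

76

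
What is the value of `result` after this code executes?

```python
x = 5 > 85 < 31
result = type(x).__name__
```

x is bool; result = 'bool'

'bool'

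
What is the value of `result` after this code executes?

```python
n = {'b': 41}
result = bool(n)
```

n = {'b': 41}; result = True

True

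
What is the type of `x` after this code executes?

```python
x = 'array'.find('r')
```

str.find() returns int index

int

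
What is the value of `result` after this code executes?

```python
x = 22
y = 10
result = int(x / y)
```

x = 22; y = 10; result = 2

2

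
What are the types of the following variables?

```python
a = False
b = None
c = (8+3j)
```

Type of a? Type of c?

a is assigned the constant False, which has type bool; c is assigned (8+3j), an int plus an imaginary literal (j suffix), which evaluates to complex

bool, complex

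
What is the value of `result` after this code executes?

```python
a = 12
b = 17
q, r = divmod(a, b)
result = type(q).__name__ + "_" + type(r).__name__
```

a is int; b is int; q is int; r is int; result = 'int_int'

'int_int'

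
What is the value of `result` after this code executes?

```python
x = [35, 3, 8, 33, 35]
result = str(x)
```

x = [35, 3, 8, 33, 35]; result = '[35, 3, 8, 33, 35]'

'[35, 3, 8, 33, 35]'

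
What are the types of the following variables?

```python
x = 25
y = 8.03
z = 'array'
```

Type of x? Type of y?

x is assigned a bare integer (no decimal point), so it is an int; y is assigned a number with a decimal point, so it is a float

int, float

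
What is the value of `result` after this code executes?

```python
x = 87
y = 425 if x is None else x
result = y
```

x = 87; y = 87; result = 87

87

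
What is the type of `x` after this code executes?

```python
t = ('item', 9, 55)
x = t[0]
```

Index 0 of tuple is a str literal

str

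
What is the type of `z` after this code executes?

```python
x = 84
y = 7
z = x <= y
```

Comparison returns bool

bool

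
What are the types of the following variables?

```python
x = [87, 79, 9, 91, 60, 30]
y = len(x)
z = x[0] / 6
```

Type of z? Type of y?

int / int = float; len() returns int

float, int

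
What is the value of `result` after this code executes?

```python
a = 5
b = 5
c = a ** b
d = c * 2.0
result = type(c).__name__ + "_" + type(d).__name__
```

a is int; b is int; c is int; d is float; result = 'int_float'

'int_float'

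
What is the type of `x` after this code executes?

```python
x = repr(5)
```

repr() returns str

str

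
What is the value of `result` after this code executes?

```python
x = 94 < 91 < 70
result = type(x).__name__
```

x is bool; result = 'bool'

'bool'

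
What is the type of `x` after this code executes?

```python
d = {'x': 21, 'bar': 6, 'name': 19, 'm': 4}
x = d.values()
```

.values() returns dict_values view

dict_values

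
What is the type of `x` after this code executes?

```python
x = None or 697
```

'or' with None returns the other truthy value

int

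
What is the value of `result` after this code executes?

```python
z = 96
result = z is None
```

z = 96; result = False

False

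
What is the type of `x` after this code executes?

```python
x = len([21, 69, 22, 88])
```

len() always returns int

int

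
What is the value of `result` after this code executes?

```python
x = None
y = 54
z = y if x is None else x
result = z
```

x = None; y = 54; z = 54; result = 54

54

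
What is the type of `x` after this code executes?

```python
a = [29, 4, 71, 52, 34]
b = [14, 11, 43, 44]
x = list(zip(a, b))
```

list(zip()) returns a list of tuples

list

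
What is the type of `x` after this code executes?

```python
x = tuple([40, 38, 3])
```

tuple() constructor returns tuple

tuple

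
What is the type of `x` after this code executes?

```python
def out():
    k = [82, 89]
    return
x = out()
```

Bare return returns None

NoneType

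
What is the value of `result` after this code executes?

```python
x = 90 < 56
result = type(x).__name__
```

x is bool; result = 'bool'

'bool'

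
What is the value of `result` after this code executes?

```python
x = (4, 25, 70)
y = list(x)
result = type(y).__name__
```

x is tuple; y is list; result = 'list'

'list'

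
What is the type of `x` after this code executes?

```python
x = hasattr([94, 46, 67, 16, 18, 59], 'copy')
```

hasattr() returns bool

bool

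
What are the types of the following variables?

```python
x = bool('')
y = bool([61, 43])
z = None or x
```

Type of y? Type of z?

bool() returns bool; None or bool returns the bool

bool, bool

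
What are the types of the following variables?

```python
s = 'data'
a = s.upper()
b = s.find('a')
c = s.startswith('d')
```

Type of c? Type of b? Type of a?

startswith() returns bool; find() returns int; upper() returns str

bool, int, str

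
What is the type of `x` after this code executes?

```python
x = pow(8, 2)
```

pow(int, int) returns int

int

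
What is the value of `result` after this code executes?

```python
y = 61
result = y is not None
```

y = 61; result = True

True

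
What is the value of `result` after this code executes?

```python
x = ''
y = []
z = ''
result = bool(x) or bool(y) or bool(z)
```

x = ''; y = []; z = ''; result = False

False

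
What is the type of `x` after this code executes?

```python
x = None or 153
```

'or' with None returns the other truthy value

int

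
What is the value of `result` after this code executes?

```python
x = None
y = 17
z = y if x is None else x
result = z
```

x = None; y = 17; z = 17; result = 17

17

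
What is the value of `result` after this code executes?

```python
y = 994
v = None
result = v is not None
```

y = 994; v = None; result = False

False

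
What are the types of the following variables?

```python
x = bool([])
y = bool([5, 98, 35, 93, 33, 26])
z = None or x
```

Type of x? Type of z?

bool() returns bool; None or bool returns the bool

bool, bool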